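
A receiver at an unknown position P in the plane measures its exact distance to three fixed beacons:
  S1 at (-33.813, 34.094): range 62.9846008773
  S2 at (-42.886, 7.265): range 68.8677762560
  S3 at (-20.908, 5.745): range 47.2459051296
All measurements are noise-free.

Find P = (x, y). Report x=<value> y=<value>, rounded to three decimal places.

eq1: (x + 33.813)² + (y − 34.094)² = 62.9846008773²
eq2: (x + 42.886)² + (y − 7.265)² = 68.8677762560²
eq3: (x + 20.908)² + (y − 5.745)² = 47.2459051296²
eq3−eq2, eq3−eq1 (x²,y² cancel):
  -43.956·x + 3.040·y = -1088.755323
  -25.810·x + 56.698·y = 100.685920
det = -43.956·56.698 − 3.040·-25.810 = -2413.754888
x = (-1088.755323·56.698 − 3.040·100.685920) / -2413.754888 = 25.701174
y = (-43.956·100.685920 − -1088.755323·-25.810) / -2413.754888 = 13.475488

x=25.701 y=13.475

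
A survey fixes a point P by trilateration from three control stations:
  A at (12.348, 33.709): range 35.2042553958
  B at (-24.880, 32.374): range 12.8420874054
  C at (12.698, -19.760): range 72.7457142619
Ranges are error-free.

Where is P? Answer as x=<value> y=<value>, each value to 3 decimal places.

eq1: (x − 12.348)² + (y − 33.709)² = 35.2042553958²
eq2: (x + 24.880)² + (y − 32.374)² = 12.8420874054²
eq3: (x − 12.698)² + (y + 19.760)² = 72.7457142619²
eq3−eq1, eq3−eq2 (x²,y² cancel):
  -0.700·x + 106.938·y = 4789.672326
  -75.156·x + 104.268·y = 6242.413207
det = -0.700·104.268 − 106.938·-75.156 = 7964.044728
x = (4789.672326·104.268 − 106.938·6242.413207) / 7964.044728 = -21.112592
y = (-0.700·6242.413207 − 4789.672326·-75.156) / 7964.044728 = 44.651046

x=-21.113 y=44.651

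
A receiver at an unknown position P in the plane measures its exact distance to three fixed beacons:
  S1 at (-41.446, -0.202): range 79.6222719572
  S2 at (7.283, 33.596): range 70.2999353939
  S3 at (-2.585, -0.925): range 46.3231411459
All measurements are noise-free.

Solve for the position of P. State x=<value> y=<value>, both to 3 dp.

x=31.351 y=-32.456

eq1: (x + 41.446)² + (y + 0.202)² = 79.6222719572²
eq2: (x − 7.283)² + (y − 33.596)² = 70.2999353939²
eq3: (x + 2.585)² + (y + 0.925)² = 46.3231411459²
eq2−eq1, eq2−eq3 (x²,y² cancel):
  -97.458·x − 67.596·y = -861.546860
  -19.736·x − 69.042·y = 1622.052056
det = -97.458·-69.042 − -67.596·-19.736 = 5394.620580
x = (-861.546860·-69.042 − -67.596·1622.052056) / 5394.620580 = 31.351074
y = (-97.458·1622.052056 − -861.546860·-19.736) / 5394.620580 = -32.455561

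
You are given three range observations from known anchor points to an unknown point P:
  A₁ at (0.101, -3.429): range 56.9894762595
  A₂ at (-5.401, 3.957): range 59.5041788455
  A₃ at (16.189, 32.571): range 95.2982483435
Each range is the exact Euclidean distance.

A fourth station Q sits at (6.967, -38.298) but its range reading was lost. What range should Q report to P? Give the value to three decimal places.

45.544

eq1: (x − 0.101)² + (y + 3.429)² = 56.9894762595²
eq2: (x + 5.401)² + (y − 3.957)² = 59.5041788455²
eq3: (x − 16.189)² + (y − 32.571)² = 95.2982483435²
eq2−eq3, eq2−eq1 (x²,y² cancel):
  43.180·x + 57.228·y = -4262.883725
  11.004·x − 14.772·y = 259.886488
det = 43.180·-14.772 − 57.228·11.004 = -1267.591872
x = (-4262.883725·-14.772 − 57.228·259.886488) / -1267.591872 = -37.944811
y = (43.180·259.886488 − -4262.883725·11.004) / -1267.591872 = -45.859138
|P − Q| = √((-37.944811 − 6.967)² + (-45.859138 − -38.298)²) = 45.543843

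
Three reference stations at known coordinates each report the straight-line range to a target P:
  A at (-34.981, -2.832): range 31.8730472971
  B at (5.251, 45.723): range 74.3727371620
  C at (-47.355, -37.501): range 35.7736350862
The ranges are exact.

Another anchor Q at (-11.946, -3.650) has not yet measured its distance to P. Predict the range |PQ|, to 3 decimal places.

eq1: (x + 34.981)² + (y + 2.832)² = 31.8730472971²
eq2: (x − 5.251)² + (y − 45.723)² = 74.3727371620²
eq3: (x + 47.355)² + (y + 37.501)² = 35.7736350862²
eq3−eq1, eq3−eq2 (x²,y² cancel):
  24.748·x + 69.338·y = -2153.268618
  105.212·x + 166.448·y = -5782.206362
det = 24.748·166.448 − 69.338·105.212 = -3175.934552
x = (-2153.268618·166.448 − 69.338·-5782.206362) / -3175.934552 = -13.387987
y = (24.748·-5782.206362 − -2153.268618·105.212) / -3175.934552 = -26.276251
|P − Q| = √((-13.387987 − -11.946)² + (-26.276251 − -3.650)²) = 22.672154

22.672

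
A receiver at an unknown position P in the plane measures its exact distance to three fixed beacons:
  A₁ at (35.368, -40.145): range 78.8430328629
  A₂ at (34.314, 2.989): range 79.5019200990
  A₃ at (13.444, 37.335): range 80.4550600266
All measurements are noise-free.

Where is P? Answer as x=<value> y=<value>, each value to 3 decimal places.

x=-41.274 y=-21.647

eq1: (x − 35.368)² + (y + 40.145)² = 78.8430328629²
eq2: (x − 34.314)² + (y − 2.989)² = 79.5019200990²
eq3: (x − 13.444)² + (y − 37.335)² = 80.4550600266²
eq2−eq1, eq2−eq3 (x²,y² cancel):
  2.108·x − 86.268·y = 1780.463200
  -41.740·x + 68.692·y = 235.797260
det = 2.108·68.692 − -86.268·-41.740 = -3456.023584
x = (1780.463200·68.692 − -86.268·235.797260) / -3456.023584 = -41.274411
y = (2.108·235.797260 − 1780.463200·-41.740) / -3456.023584 = -21.647304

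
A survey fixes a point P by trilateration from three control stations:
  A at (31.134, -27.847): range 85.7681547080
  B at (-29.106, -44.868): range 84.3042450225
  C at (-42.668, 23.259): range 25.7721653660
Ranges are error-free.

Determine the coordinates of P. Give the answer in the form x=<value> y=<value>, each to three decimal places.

eq1: (x − 31.134)² + (y + 27.847)² = 85.7681547080²
eq2: (x + 29.106)² + (y + 44.868)² = 84.3042450225²
eq3: (x + 42.668)² + (y − 23.259)² = 25.7721653660²
eq1−eq2, eq1−eq3 (x²,y² cancel):
  -120.480·x − 34.042·y = 1364.485928
  -147.604·x + 102.212·y = 7308.729794
det = -120.480·102.212 − -34.042·-147.604 = -17339.237128
x = (1364.485928·102.212 − -34.042·7308.729794) / -17339.237128 = -22.392601
y = (-120.480·7308.729794 − 1364.485928·-147.604) / -17339.237128 = 39.168516

x=-22.393 y=39.169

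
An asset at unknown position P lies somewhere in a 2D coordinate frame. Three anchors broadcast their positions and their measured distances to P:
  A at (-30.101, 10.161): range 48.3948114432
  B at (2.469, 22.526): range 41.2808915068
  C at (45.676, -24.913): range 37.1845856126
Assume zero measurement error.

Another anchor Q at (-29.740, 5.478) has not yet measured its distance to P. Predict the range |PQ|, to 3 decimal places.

eq1: (x + 30.101)² + (y − 10.161)² = 48.3948114432²
eq2: (x − 2.469)² + (y − 22.526)² = 41.2808915068²
eq3: (x − 45.676)² + (y + 24.913)² = 37.1845856126²
eq2−eq3, eq2−eq1 (x²,y² cancel):
  86.414·x − 94.878·y = 2514.856504
  -65.140·x − 24.730·y = -142.146286
det = 86.414·-24.730 − -94.878·-65.140 = -8317.371140
x = (2514.856504·-24.730 − -94.878·-142.146286) / -8317.371140 = 9.098903
y = (86.414·-142.146286 − 2514.856504·-65.140) / -8317.371140 = -18.219017
|P − Q| = √((9.098903 − -29.740)² + (-18.219017 − 5.478)²) = 45.497352

45.497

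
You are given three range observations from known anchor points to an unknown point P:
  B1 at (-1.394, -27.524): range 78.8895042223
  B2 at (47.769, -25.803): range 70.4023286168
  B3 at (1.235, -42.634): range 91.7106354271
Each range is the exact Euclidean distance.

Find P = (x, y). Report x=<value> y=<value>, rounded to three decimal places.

eq1: (x + 1.394)² + (y + 27.524)² = 78.8895042223²
eq2: (x − 47.769)² + (y + 25.803)² = 70.4023286168²
eq3: (x − 1.235)² + (y + 42.634)² = 91.7106354271²
eq2−eq1, eq2−eq3 (x²,y² cancel):
  -98.326·x − 3.442·y = -3455.224360
  -93.068·x − 33.662·y = -4582.841765
det = -98.326·-33.662 − -3.442·-93.068 = 2989.509756
x = (-3455.224360·-33.662 − -3.442·-4582.841765) / 2989.509756 = 33.629467
y = (-98.326·-4582.841765 − -3455.224360·-93.068) / 2989.509756 = 43.164829

x=33.629 y=43.165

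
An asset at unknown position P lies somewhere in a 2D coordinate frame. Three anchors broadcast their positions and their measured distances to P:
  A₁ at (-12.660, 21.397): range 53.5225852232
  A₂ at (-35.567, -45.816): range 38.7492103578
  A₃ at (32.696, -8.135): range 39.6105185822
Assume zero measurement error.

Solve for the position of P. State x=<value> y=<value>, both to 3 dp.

eq1: (x + 12.660)² + (y − 21.397)² = 53.5225852232²
eq2: (x + 35.567)² + (y + 45.816)² = 38.7492103578²
eq3: (x − 32.696)² + (y + 8.135)² = 39.6105185822²
eq2−eq1, eq2−eq3 (x²,y² cancel):
  45.814·x + 134.426·y = -4109.175962
  136.526·x + 75.362·y = -2296.402583
det = 45.814·75.362 − 134.426·136.526 = -14900.009408
x = (-4109.175962·75.362 − 134.426·-2296.402583) / -14900.009408 = 0.065739
y = (45.814·-2296.402583 − -4109.175962·136.526) / -14900.009408 = -30.590717

x=0.066 y=-30.591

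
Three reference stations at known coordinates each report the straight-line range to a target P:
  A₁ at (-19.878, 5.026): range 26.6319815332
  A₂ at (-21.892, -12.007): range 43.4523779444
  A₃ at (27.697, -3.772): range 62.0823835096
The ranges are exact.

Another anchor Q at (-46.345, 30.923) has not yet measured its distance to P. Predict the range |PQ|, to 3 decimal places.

eq1: (x + 19.878)² + (y − 5.026)² = 26.6319815332²
eq2: (x + 21.892)² + (y + 12.007)² = 43.4523779444²
eq3: (x − 27.697)² + (y + 3.772)² = 62.0823835096²
eq2−eq3, eq2−eq1 (x²,y² cancel):
  99.178·x + 16.470·y = -1808.189113
  4.028·x + 34.066·y = 975.814556
det = 99.178·34.066 − 16.470·4.028 = 3312.256588
x = (-1808.189113·34.066 − 16.470·975.814556) / 3312.256588 = -23.449100
y = (99.178·975.814556 − -1808.189113·4.028) / 3312.256588 = 31.417470
|P − Q| = √((-23.449100 − -46.345)² + (31.417470 − 30.923)²) = 22.901239

22.901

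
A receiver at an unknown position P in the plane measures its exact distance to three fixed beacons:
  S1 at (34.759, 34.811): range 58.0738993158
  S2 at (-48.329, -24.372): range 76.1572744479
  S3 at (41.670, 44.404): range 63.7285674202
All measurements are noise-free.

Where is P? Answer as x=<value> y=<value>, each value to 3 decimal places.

x=-22.002 y=47.090

eq1: (x − 34.759)² + (y − 34.811)² = 58.0738993158²
eq2: (x + 48.329)² + (y + 24.372)² = 76.1572744479²
eq3: (x − 41.670)² + (y − 44.404)² = 63.7285674202²
eq3−eq1, eq3−eq2 (x²,y² cancel):
  -13.822·x − 19.186·y = -599.357790
  -179.998·x − 137.552·y = -2517.017637
det = -13.822·-137.552 − -19.186·-179.998 = -1552.197884
x = (-599.357790·-137.552 − -19.186·-2517.017637) / -1552.197884 = -22.001939
y = (-13.822·-2517.017637 − -599.357790·-179.998) / -1552.197884 = 47.089992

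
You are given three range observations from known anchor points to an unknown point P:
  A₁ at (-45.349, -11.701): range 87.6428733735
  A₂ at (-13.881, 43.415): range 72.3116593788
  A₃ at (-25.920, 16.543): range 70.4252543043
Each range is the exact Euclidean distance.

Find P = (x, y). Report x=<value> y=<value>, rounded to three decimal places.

x=41.829 y=-2.687

eq1: (x + 45.349)² + (y + 11.701)² = 87.6428733735²
eq2: (x + 13.881)² + (y − 43.415)² = 72.3116593788²
eq3: (x + 25.920)² + (y − 16.543)² = 70.4252543043²
eq1−eq3, eq1−eq2 (x²,y² cancel):
  38.858·x + 56.488·y = 1473.628856
  62.936·x + 110.232·y = 2336.396355
det = 38.858·110.232 − 56.488·62.936 = 728.266288
x = (1473.628856·110.232 − 56.488·2336.396355) / 728.266288 = 41.829066
y = (38.858·2336.396355 − 1473.628856·62.936) / 728.266288 = -2.686677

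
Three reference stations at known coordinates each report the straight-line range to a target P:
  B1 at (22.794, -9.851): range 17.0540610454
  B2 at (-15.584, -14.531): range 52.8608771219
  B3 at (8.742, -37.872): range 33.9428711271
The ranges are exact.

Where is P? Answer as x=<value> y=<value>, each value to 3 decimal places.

x=37.072 y=-19.177

eq1: (x − 22.794)² + (y + 9.851)² = 17.0540610454²
eq2: (x + 15.584)² + (y + 14.531)² = 52.8608771219²
eq3: (x − 8.742)² + (y + 37.872)² = 33.9428711271²
eq1−eq3, eq1−eq2 (x²,y² cancel):
  -28.104·x − 56.042·y = 32.824809
  -76.756·x − 9.360·y = -2666.028952
det = -28.104·-9.360 − -56.042·-76.756 = -4038.506312
x = (32.824809·-9.360 − -56.042·-2666.028952) / -4038.506312 = 37.072329
y = (-28.104·-2666.028952 − 32.824809·-76.756) / -4038.506312 = -19.176788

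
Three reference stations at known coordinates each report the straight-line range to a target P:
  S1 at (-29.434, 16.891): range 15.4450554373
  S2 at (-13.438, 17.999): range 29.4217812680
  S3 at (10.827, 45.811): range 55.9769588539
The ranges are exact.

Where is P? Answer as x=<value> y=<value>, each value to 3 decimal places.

x=-41.653 y=26.337

eq1: (x + 29.434)² + (y − 16.891)² = 15.4450554373²
eq2: (x + 13.438)² + (y − 17.999)² = 29.4217812680²
eq3: (x − 10.827)² + (y − 45.811)² = 55.9769588539²
eq2−eq1, eq2−eq3 (x²,y² cancel):
  -31.992·x − 2.216·y = 1274.213868
  48.530·x + 55.624·y = -556.450905
det = -31.992·55.624 − -2.216·48.530 = -1671.980528
x = (1274.213868·55.624 − -2.216·-556.450905) / -1671.980528 = -41.653462
y = (-31.992·-556.450905 − 1274.213868·48.530) / -1671.980528 = 26.337401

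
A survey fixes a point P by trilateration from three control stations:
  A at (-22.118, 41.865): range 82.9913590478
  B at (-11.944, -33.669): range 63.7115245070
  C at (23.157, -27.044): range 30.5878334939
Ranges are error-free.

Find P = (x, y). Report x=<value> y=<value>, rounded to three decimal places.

eq1: (x + 22.118)² + (y − 41.865)² = 82.9913590478²
eq2: (x + 11.944)² + (y + 33.669)² = 63.7115245070²
eq3: (x − 23.157)² + (y + 27.044)² = 30.5878334939²
eq3−eq1, eq3−eq2 (x²,y² cancel):
  -90.550·x + 137.818·y = -4977.690555
  -70.202·x − 13.250·y = -3114.906685
det = -90.550·-13.250 − 137.818·-70.202 = 10874.886736
x = (-4977.690555·-13.250 − 137.818·-3114.906685) / 10874.886736 = 45.540209
y = (-90.550·-3114.906685 − -4977.690555·-70.202) / 10874.886736 = -6.196757

x=45.540 y=-6.197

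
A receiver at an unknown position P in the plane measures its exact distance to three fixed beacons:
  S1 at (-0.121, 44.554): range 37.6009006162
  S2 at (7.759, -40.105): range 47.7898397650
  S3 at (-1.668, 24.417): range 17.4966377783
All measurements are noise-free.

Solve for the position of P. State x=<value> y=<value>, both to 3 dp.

x=-0.558 y=6.956

eq1: (x + 0.121)² + (y − 44.554)² = 37.6009006162²
eq2: (x − 7.759)² + (y + 40.105)² = 47.7898397650²
eq3: (x + 1.668)² + (y − 24.417)² = 17.4966377783²
eq2−eq3, eq2−eq1 (x²,y² cancel):
  -18.854·x + 129.044·y = 908.095458
  -15.760·x + 169.318·y = 1186.501509
det = -18.854·169.318 − 129.044·-15.760 = -1158.588132
x = (908.095458·169.318 − 129.044·1186.501509) / -1158.588132 = -0.557580
y = (-18.854·1186.501509 − 908.095458·-15.760) / -1158.588132 = 6.955634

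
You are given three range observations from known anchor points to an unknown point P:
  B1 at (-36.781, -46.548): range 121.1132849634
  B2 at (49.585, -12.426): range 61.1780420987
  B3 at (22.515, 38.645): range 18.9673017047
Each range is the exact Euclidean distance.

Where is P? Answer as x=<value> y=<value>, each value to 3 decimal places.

eq1: (x + 36.781)² + (y + 46.548)² = 121.1132849634²
eq2: (x − 49.585)² + (y + 12.426)² = 61.1780420987²
eq3: (x − 22.515)² + (y − 38.645)² = 18.9673017047²
eq3−eq2, eq3−eq1 (x²,y² cancel):
  54.140·x − 102.142·y = -2770.277850
  -118.592·x − 170.386·y = -12789.472246
det = 54.140·-170.386 − -102.142·-118.592 = -21337.922104
x = (-2770.277850·-170.386 − -102.142·-12789.472246) / -21337.922104 = 39.100607
y = (54.140·-12789.472246 − -2770.277850·-118.592) / -21337.922104 = 47.846965

x=39.101 y=47.847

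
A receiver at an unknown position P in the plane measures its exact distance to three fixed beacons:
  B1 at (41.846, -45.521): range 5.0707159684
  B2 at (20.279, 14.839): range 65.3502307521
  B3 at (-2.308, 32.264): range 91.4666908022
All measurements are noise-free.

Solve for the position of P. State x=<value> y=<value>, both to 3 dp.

x=46.873 y=-44.855

eq1: (x − 41.846)² + (y + 45.521)² = 5.0707159684²
eq2: (x − 20.279)² + (y − 14.839)² = 65.3502307521²
eq3: (x + 2.308)² + (y − 32.264)² = 91.4666908022²
eq1−eq3, eq1−eq2 (x²,y² cancel):
  -88.308·x + 155.570·y = -11117.399963
  -43.134·x + 120.720·y = -7436.755894
det = -88.308·120.720 − 155.570·-43.134 = -3950.185380
x = (-11117.399963·120.720 − 155.570·-7436.755894) / -3950.185380 = 46.872840
y = (-88.308·-7436.755894 − -11117.399963·-43.134) / -3950.185380 = -44.855391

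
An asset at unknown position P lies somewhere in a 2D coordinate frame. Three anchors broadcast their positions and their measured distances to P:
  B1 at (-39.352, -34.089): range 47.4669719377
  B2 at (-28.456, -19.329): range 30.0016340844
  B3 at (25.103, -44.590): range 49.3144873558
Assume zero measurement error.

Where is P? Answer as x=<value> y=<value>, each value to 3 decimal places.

x=-2.735 y=-3.884

eq1: (x + 39.352)² + (y + 34.089)² = 47.4669719377²
eq2: (x + 28.456)² + (y + 19.329)² = 30.0016340844²
eq3: (x − 25.103)² + (y + 44.590)² = 49.3144873558²
eq1−eq2, eq1−eq3 (x²,y² cancel):
  21.792·x + 29.520·y = -174.270271
  128.910·x − 21.002·y = -271.016354
det = 21.792·-21.002 − 29.520·128.910 = -4263.098784
x = (-174.270271·-21.002 − 29.520·-271.016354) / -4263.098784 = -2.735200
y = (21.792·-271.016354 − -174.270271·128.910) / -4263.098784 = -3.884309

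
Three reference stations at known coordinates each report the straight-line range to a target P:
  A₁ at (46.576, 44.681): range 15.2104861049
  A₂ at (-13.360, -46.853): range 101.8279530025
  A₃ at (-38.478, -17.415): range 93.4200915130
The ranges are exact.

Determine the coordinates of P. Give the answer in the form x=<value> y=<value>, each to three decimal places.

eq1: (x − 46.576)² + (y − 44.681)² = 15.2104861049²
eq2: (x + 13.360)² + (y + 46.853)² = 101.8279530025²
eq3: (x + 38.478)² + (y + 17.415)² = 93.4200915130²
eq1−eq2, eq1−eq3 (x²,y² cancel):
  -119.872·x − 183.068·y = -11929.595453
  -170.108·x − 124.192·y = -10877.831439
det = -119.872·-124.192 − -183.068·-170.108 = -16254.187920
x = (-11929.595453·-124.192 − -183.068·-10877.831439) / -16254.187920 = 31.365611
y = (-119.872·-10877.831439 − -11929.595453·-170.108) / -16254.187920 = 44.626789

x=31.366 y=44.627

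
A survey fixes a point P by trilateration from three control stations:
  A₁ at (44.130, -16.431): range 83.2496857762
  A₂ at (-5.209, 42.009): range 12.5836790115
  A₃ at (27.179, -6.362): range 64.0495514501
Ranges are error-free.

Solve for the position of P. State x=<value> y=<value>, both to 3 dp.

x=-17.539 y=39.493

eq1: (x − 44.130)² + (y + 16.431)² = 83.2496857762²
eq2: (x + 5.209)² + (y − 42.009)² = 12.5836790115²
eq3: (x − 27.179)² + (y + 6.362)² = 64.0495514501²
eq2−eq1, eq2−eq3 (x²,y² cancel):
  98.678·x − 116.880·y = -6346.616305
  64.776·x − 96.742·y = -4956.712740
det = 98.678·-96.742 − -116.880·64.776 = -1975.288196
x = (-6346.616305·-96.742 − -116.880·-4956.712740) / -1975.288196 = -17.538590
y = (98.678·-4956.712740 − -6346.616305·64.776) / -1975.288196 = 39.493013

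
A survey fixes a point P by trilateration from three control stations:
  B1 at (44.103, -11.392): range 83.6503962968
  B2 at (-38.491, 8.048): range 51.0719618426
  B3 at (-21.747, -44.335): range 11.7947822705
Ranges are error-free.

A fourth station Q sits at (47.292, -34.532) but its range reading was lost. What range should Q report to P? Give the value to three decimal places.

eq1: (x − 44.103)² + (y + 11.392)² = 83.6503962968²
eq2: (x + 38.491)² + (y − 8.048)² = 51.0719618426²
eq3: (x + 21.747)² + (y + 44.335)² = 11.7947822705²
eq3−eq1, eq3−eq2 (x²,y² cancel):
  131.700·x + 65.886·y = -7221.943873
  -33.488·x + 104.766·y = -3361.425247
det = 131.700·104.766 − 65.886·-33.488 = 16004.072568
x = (-7221.943873·104.766 − 65.886·-3361.425247) / 16004.072568 = -33.437946
y = (131.700·-3361.425247 − -7221.943873·-33.488) / 16004.072568 = -42.773373
|P − Q| = √((-33.437946 − 47.292)² + (-42.773373 − -34.532)²) = 81.149518

81.150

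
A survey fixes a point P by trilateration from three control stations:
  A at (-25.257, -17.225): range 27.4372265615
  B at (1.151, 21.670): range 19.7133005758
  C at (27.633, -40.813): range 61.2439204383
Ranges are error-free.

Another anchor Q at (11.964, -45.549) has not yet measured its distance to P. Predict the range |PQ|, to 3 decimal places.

eq1: (x + 25.257)² + (y + 17.225)² = 27.4372265615²
eq2: (x − 1.151)² + (y − 21.670)² = 19.7133005758²
eq3: (x − 27.633)² + (y + 40.813)² = 61.2439204383²
eq1−eq3, eq1−eq2 (x²,y² cancel):
  105.780·x − 47.176·y = -1503.349405
  52.816·x + 77.790·y = -99.515791
det = 105.780·77.790 − -47.176·52.816 = 10720.273816
x = (-1503.349405·77.790 − -47.176·-99.515791) / 10720.273816 = -11.346754
y = (105.780·-99.515791 − -1503.349405·52.816) / 10720.273816 = 6.424661
|P − Q| = √((-11.346754 − 11.964)² + (6.424661 − -45.549)²) = 56.961853

56.962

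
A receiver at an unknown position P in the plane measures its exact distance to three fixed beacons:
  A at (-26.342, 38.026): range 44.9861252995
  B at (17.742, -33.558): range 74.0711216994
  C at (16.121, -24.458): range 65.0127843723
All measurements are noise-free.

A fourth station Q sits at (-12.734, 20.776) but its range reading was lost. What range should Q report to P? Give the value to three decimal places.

eq1: (x + 26.342)² + (y − 38.026)² = 44.9861252995²
eq2: (x − 17.742)² + (y + 33.558)² = 74.0711216994²
eq3: (x − 16.121)² + (y + 24.458)² = 65.0127843723²
eq2−eq3, eq2−eq1 (x²,y² cancel):
  -3.242·x + 18.200·y = 677.031415
  -88.168·x + 143.168·y = 4161.739312
det = -3.242·143.168 − 18.200·-88.168 = 1140.506944
x = (677.031415·143.168 − 18.200·4161.739312) / 1140.506944 = 18.575580
y = (-3.242·4161.739312 − 677.031415·-88.168) / 1140.506944 = 40.508431
|P − Q| = √((18.575580 − -12.734)² + (40.508431 − 20.776)²) = 37.008900

37.009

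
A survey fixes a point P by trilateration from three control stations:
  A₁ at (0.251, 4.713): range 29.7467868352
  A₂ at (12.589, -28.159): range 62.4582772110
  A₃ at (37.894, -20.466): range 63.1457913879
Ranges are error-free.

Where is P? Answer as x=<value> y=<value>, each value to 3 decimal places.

eq1: (x − 0.251)² + (y − 4.713)² = 29.7467868352²
eq2: (x − 12.589)² + (y + 28.159)² = 62.4582772110²
eq3: (x − 37.894)² + (y + 20.466)² = 63.1457913879²
eq2−eq3, eq2−eq1 (x²,y² cancel):
  50.610·x + 15.386·y = 817.045612
  -24.676·x + 65.744·y = 2087.028233
det = 50.610·65.744 − 15.386·-24.676 = 3706.968776
x = (817.045612·65.744 − 15.386·2087.028233) / 3706.968776 = 5.828166
y = (50.610·2087.028233 − 817.045612·-24.676) / 3706.968776 = 33.932284

x=5.828 y=33.932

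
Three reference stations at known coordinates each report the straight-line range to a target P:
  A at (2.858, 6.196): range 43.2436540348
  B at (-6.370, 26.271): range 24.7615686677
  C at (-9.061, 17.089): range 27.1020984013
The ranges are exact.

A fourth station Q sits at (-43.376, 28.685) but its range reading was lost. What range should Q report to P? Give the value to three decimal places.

eq1: (x − 2.858)² + (y − 6.196)² = 43.2436540348²
eq2: (x + 6.370)² + (y − 26.271)² = 24.7615686677²
eq3: (x + 9.061)² + (y − 17.089)² = 27.1020984013²
eq2−eq1, eq2−eq3 (x²,y² cancel):
  18.456·x − 40.150·y = -1941.062092
  -5.382·x − 18.364·y = -477.995154
det = 18.456·-18.364 − -40.150·-5.382 = -555.013284
x = (-1941.062092·-18.364 − -40.150·-477.995154) / -555.013284 = -29.646423
y = (18.456·-477.995154 − -1941.062092·-5.382) / -555.013284 = 34.717502
|P − Q| = √((-29.646423 − -43.376)² + (34.717502 − 28.685)²) = 14.996411

14.996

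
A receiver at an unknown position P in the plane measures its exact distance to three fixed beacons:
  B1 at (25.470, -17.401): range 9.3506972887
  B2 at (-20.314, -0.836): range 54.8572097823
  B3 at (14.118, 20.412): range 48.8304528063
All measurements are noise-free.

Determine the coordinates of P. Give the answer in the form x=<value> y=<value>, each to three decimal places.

x=28.262 y=-26.325

eq1: (x − 25.470)² + (y + 17.401)² = 9.3506972887²
eq2: (x + 20.314)² + (y + 0.836)² = 54.8572097823²
eq3: (x − 14.118)² + (y − 20.412)² = 48.8304528063²
eq3−eq2, eq3−eq1 (x²,y² cancel):
  -68.864·x − 42.496·y = -827.510520
  22.704·x − 75.626·y = 2632.525614
det = -68.864·-75.626 − -42.496·22.704 = 6172.738048
x = (-827.510520·-75.626 − -42.496·2632.525614) / 6172.738048 = 28.261870
y = (-68.864·2632.525614 − -827.510520·22.704) / 6172.738048 = -26.325181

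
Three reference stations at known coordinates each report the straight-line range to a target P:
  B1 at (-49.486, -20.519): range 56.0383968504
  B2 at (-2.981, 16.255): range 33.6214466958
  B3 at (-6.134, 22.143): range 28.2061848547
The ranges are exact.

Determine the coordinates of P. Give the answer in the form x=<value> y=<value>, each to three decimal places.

eq1: (x + 49.486)² + (y + 20.519)² = 56.0383968504²
eq2: (x + 2.981)² + (y − 16.255)² = 33.6214466958²
eq3: (x + 6.134)² + (y − 22.143)² = 28.2061848547²
eq2−eq1, eq2−eq3 (x²,y² cancel):
  -93.010·x − 73.548·y = 586.881927
  -6.306·x + 11.776·y = 589.639833
det = -93.010·11.776 − -73.548·-6.306 = -1559.079448
x = (586.881927·11.776 − -73.548·589.639833) / -1559.079448 = -32.248486
y = (-93.010·589.639833 − 586.881927·-6.306) / -1559.079448 = 32.802384

x=-32.248 y=32.802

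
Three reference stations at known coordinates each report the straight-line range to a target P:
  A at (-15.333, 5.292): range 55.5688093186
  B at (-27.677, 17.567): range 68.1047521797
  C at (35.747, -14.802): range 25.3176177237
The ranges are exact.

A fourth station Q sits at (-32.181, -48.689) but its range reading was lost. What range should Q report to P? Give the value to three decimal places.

93.143

eq1: (x + 15.333)² + (y − 5.292)² = 55.5688093186²
eq2: (x + 27.677)² + (y − 17.567)² = 68.1047521797²
eq3: (x − 35.747)² + (y + 14.802)² = 25.3176177237²
eq3−eq2, eq3−eq1 (x²,y² cancel):
  -126.848·x + 64.738·y = -4419.606897
  -102.160·x + 40.188·y = -3680.751862
det = -126.848·40.188 − 64.738·-102.160 = 1515.866656
x = (-4419.606897·40.188 − 64.738·-3680.751862) / 1515.866656 = 40.022882
y = (-126.848·-3680.751862 − -4419.606897·-102.160) / 1515.866656 = 10.151930
|P − Q| = √((40.022882 − -32.181)² + (10.151930 − -48.689)²) = 93.143199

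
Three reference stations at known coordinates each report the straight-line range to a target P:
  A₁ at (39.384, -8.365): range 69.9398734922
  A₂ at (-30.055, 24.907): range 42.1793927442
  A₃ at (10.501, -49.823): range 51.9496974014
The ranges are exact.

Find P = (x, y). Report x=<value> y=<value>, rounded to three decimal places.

eq1: (x − 39.384)² + (y + 8.365)² = 69.9398734922²
eq2: (x + 30.055)² + (y − 24.907)² = 42.1793927442²
eq3: (x − 10.501)² + (y + 49.823)² = 51.9496974014²
eq1−eq3, eq1−eq2 (x²,y² cancel):
  -57.766·x − 82.916·y = 3164.344493
  -138.878·x + 66.544·y = 3015.073725
det = -57.766·66.544 − -82.916·-138.878 = -15359.188952
x = (3164.344493·66.544 − -82.916·3015.073725) / -15359.188952 = -29.986349
y = (-57.766·3015.073725 − 3164.344493·-138.878) / -15359.188952 = -17.272337

x=-29.986 y=-17.272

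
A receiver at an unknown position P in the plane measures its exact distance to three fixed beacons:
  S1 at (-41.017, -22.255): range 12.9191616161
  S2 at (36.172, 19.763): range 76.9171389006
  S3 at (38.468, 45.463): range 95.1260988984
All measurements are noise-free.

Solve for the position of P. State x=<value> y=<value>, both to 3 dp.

eq1: (x + 41.017)² + (y + 22.255)² = 12.9191616161²
eq2: (x − 36.172)² + (y − 19.763)² = 76.9171389006²
eq3: (x − 38.468)² + (y − 45.463)² = 95.1260988984²
eq2−eq1, eq2−eq3 (x²,y² cancel):
  -154.378·x − 84.036·y = 6228.031081
  4.592·x + 51.400·y = -1285.046795
det = -154.378·51.400 − -84.036·4.592 = -7549.135888
x = (6228.031081·51.400 − -84.036·-1285.046795) / -7549.135888 = -28.099985
y = (-154.378·-1285.046795 − 6228.031081·4.592) / -7549.135888 = -22.490499

x=-28.100 y=-22.490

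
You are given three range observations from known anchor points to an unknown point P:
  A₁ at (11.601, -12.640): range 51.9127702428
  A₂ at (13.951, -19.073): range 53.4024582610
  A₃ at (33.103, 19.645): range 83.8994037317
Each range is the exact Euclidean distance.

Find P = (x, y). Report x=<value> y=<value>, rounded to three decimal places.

eq1: (x − 11.601)² + (y + 12.640)² = 51.9127702428²
eq2: (x − 13.951)² + (y + 19.073)² = 53.4024582610²
eq3: (x − 33.103)² + (y − 19.645)² = 83.8994037317²
eq3−eq1, eq3−eq2 (x²,y² cancel):
  -43.004·x − 64.570·y = 3156.792399
  -38.304·x − 77.436·y = 3263.962494
det = -43.004·-77.436 − -64.570·-38.304 = 856.768464
x = (3156.792399·-77.436 − -64.570·3263.962494) / 856.768464 = -39.328383
y = (-43.004·3263.962494 − 3156.792399·-38.304) / 856.768464 = -22.696525

x=-39.328 y=-22.697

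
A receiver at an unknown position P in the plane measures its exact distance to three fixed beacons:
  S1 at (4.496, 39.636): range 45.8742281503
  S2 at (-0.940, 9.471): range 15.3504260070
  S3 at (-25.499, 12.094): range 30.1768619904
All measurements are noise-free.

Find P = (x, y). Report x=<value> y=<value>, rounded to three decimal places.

eq1: (x − 4.496)² + (y − 39.636)² = 45.8742281503²
eq2: (x + 0.940)² + (y − 9.471)² = 15.3504260070²
eq3: (x + 25.499)² + (y − 12.094)² = 30.1768619904²
eq2−eq3, eq2−eq1 (x²,y² cancel):
  -49.118·x + 5.246·y = 30.872975
  10.872·x + 60.330·y = -368.166159
det = -49.118·60.330 − 5.246·10.872 = -3020.323452
x = (30.872975·60.330 − 5.246·-368.166159) / -3020.323452 = -1.256146
y = (-49.118·-368.166159 − 30.872975·10.872) / -3020.323452 = -5.876170

x=-1.256 y=-5.876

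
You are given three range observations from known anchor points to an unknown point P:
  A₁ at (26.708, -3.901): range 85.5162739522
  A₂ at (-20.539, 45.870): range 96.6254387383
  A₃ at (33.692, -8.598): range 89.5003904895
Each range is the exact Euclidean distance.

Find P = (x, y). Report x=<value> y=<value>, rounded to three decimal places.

eq1: (x − 26.708)² + (y + 3.901)² = 85.5162739522²
eq2: (x + 20.539)² + (y − 45.870)² = 96.6254387383²
eq3: (x − 33.692)² + (y + 8.598)² = 89.5003904895²
eq2−eq1, eq2−eq3 (x²,y² cancel):
  94.494·x − 99.542·y = 226.069945
  108.462·x − 108.936·y = 9.324561
det = 94.494·-108.936 − -99.542·108.462 = 502.726020
x = (226.069945·-108.936 − -99.542·9.324561) / 502.726020 = -47.140926
y = (94.494·9.324561 − 226.069945·108.462) / 502.726020 = -47.021404

x=-47.141 y=-47.021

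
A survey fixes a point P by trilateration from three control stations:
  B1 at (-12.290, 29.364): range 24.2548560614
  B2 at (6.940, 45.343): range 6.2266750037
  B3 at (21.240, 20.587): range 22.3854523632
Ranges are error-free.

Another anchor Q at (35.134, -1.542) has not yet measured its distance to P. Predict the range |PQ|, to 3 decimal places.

48.513

eq1: (x + 12.290)² + (y − 29.364)² = 24.2548560614²
eq2: (x − 6.940)² + (y − 45.343)² = 6.2266750037²
eq3: (x − 21.240)² + (y − 20.587)² = 22.3854523632²
eq2−eq3, eq2−eq1 (x²,y² cancel):
  28.600·x − 49.512·y = -1691.526076
  -38.460·x − 31.958·y = -1640.389214
det = 28.600·-31.958 − -49.512·-38.460 = -2818.230320
x = (-1691.526076·-31.958 − -49.512·-1640.389214) / -2818.230320 = 9.637665
y = (28.600·-1640.389214 − -1691.526076·-38.460) / -2818.230320 = 39.731041
|P − Q| = √((9.637665 − 35.134)² + (39.731041 − -1.542)²) = 48.513163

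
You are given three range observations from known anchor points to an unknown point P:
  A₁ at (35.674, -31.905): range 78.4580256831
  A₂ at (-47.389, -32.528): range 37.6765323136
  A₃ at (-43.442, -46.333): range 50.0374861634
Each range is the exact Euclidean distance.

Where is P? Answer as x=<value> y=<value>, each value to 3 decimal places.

eq1: (x − 35.674)² + (y + 31.905)² = 78.4580256831²
eq2: (x + 47.389)² + (y + 32.528)² = 37.6765323136²
eq3: (x + 43.442)² + (y + 46.333)² = 50.0374861634²
eq3−eq1, eq3−eq2 (x²,y² cancel):
  158.232·x + 28.856·y = -5395.302725
  -7.894·x + 27.610·y = 354.062786
det = 158.232·27.610 − 28.856·-7.894 = 4596.574784
x = (-5395.302725·27.610 − 28.856·354.062786) / 4596.574784 = -34.630383
y = (158.232·354.062786 − -5395.302725·-7.894) / 4596.574784 = 2.922512

x=-34.630 y=2.923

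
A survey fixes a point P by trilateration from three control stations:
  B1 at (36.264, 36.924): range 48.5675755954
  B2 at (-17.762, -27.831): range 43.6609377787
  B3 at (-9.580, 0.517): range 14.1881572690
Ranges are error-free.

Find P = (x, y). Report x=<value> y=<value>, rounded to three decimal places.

x=-6.778 y=14.426

eq1: (x − 36.264)² + (y − 36.924)² = 48.5675755954²
eq2: (x + 17.762)² + (y + 27.831)² = 43.6609377787²
eq3: (x + 9.580)² + (y − 0.517)² = 14.1881572690²
eq2−eq3, eq2−eq1 (x²,y² cancel):
  16.364·x + 56.696·y = 706.964165
  108.052·x + 129.510·y = 1135.874356
det = 16.364·129.510 − 56.696·108.052 = -4006.814552
x = (706.964165·129.510 − 56.696·1135.874356) / -4006.814552 = -6.778301
y = (16.364·1135.874356 − 706.964165·108.052) / -4006.814552 = 14.425785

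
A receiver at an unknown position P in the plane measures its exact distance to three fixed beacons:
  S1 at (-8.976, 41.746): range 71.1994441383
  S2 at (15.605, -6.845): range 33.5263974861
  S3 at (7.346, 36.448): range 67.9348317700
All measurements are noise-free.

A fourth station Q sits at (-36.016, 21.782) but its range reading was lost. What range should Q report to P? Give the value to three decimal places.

57.851

eq1: (x + 8.976)² + (y − 41.746)² = 71.1994441383²
eq2: (x − 15.605)² + (y + 6.845)² = 33.5263974861²
eq3: (x − 7.346)² + (y − 36.448)² = 67.9348317700²
eq1−eq3, eq1−eq2 (x²,y² cancel):
  32.644·x − 10.596·y = 13.342806
  49.162·x − 97.182·y = 2412.414475
det = 32.644·-97.182 − -10.596·49.162 = -2651.488656
x = (13.342806·-97.182 − -10.596·2412.414475) / -2651.488656 = -9.151562
y = (32.644·2412.414475 − 13.342806·49.162) / -2651.488656 = -29.453228
|P − Q| = √((-9.151562 − -36.016)² + (-29.453228 − 21.782)²) = 57.851072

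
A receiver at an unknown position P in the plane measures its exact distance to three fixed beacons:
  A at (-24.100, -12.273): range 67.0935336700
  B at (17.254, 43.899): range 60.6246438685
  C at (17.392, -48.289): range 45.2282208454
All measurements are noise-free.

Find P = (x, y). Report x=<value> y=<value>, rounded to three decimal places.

eq1: (x + 24.100)² + (y + 12.273)² = 67.0935336700²
eq2: (x − 17.254)² + (y − 43.899)² = 60.6246438685²
eq3: (x − 17.392)² + (y + 48.289)² = 45.2282208454²
eq3−eq2, eq3−eq1 (x²,y² cancel):
  -0.276·x + 184.376·y = -2039.241951
  -82.984·x + 72.032·y = -4358.822955
det = -0.276·72.032 − 184.376·-82.984 = 15280.377152
x = (-2039.241951·72.032 − 184.376·-4358.822955) / 15280.377152 = 42.981378
y = (-0.276·-4358.822955 − -2039.241951·-82.984) / 15280.377152 = -10.995895

x=42.981 y=-10.996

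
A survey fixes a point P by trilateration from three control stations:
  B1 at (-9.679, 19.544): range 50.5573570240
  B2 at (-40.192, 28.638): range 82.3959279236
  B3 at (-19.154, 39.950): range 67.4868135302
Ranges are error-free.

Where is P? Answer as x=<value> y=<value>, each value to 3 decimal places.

eq1: (x + 9.679)² + (y − 19.544)² = 50.5573570240²
eq2: (x + 40.192)² + (y − 28.638)² = 82.3959279236²
eq3: (x + 19.154)² + (y − 39.950)² = 67.4868135302²
eq1−eq2, eq1−eq3 (x²,y² cancel):
  -61.026·x + 18.188·y = -2273.161658
  -18.950·x + 40.812·y = -511.196412
det = -61.026·40.812 − 18.188·-18.950 = -2145.930512
x = (-2273.161658·40.812 − 18.188·-511.196412) / -2145.930512 = 38.899038
y = (-61.026·-511.196412 − -2273.161658·-18.950) / -2145.930512 = 5.536126

x=38.899 y=5.536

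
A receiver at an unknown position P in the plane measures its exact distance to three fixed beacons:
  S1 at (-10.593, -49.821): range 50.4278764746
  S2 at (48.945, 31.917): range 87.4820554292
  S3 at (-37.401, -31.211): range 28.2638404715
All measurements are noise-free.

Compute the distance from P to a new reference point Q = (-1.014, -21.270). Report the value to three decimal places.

eq1: (x + 10.593)² + (y + 49.821)² = 50.4278764746²
eq2: (x − 48.945)² + (y − 31.917)² = 87.4820554292²
eq3: (x + 37.401)² + (y + 31.211)² = 28.2638404715²
eq2−eq3, eq2−eq1 (x²,y² cancel):
  -172.692·x − 126.256·y = 5812.918752
  -119.076·x − 163.476·y = 4290.175072
det = -172.692·-163.476 − -126.256·-119.076 = 13196.937936
x = (5812.918752·-163.476 − -126.256·4290.175072) / 13196.937936 = -30.962665
y = (-172.692·4290.175072 − 5812.918752·-119.076) / 13196.937936 = -3.690235
|P − Q| = √((-30.962665 − -1.014)² + (-3.690235 − -21.270)²) = 34.727088

34.727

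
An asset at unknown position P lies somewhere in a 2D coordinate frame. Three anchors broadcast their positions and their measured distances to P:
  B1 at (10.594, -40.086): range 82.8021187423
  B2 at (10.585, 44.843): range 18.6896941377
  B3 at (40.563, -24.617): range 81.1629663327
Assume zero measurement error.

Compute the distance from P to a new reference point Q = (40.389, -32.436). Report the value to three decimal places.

87.481

eq1: (x − 10.594)² + (y + 40.086)² = 82.8021187423²
eq2: (x − 10.585)² + (y − 44.843)² = 18.6896941377²
eq3: (x − 40.563)² + (y + 24.617)² = 81.1629663327²
eq3−eq1, eq3−eq2 (x²,y² cancel):
  -59.938·x − 30.938·y = -800.997190
  -59.956·x + 138.920·y = 6109.705653
det = -59.938·138.920 − -30.938·-59.956 = -10181.505688
x = (-800.997190·138.920 − -30.938·6109.705653) / -10181.505688 = -7.636154
y = (-59.938·6109.705653 − -800.997190·-59.956) / -10181.505688 = 40.684368
|P − Q| = √((-7.636154 − 40.389)² + (40.684368 − -32.436)²) = 87.481447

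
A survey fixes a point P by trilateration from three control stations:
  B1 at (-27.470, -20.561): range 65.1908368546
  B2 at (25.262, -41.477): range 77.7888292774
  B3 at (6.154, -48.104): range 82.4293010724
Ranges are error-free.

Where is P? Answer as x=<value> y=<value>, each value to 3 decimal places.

eq1: (x + 27.470)² + (y + 20.561)² = 65.1908368546²
eq2: (x − 25.262)² + (y + 41.477)² = 77.7888292774²
eq3: (x − 6.154)² + (y + 48.104)² = 82.4293010724²
eq2−eq1, eq2−eq3 (x²,y² cancel):
  -105.464·x + 41.832·y = 620.102199
  -38.216·x − 13.254·y = -750.131356
det = -105.464·-13.254 − 41.832·-38.216 = 2996.471568
x = (620.102199·-13.254 − 41.832·-750.131356) / 2996.471568 = 7.729311
y = (-105.464·-750.131356 − 620.102199·-38.216) / 2996.471568 = 34.310247

x=7.729 y=34.310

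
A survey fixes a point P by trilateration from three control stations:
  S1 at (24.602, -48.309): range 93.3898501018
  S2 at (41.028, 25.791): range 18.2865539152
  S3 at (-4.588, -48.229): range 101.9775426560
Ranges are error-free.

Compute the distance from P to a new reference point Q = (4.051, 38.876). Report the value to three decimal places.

35.316

eq1: (x − 24.602)² + (y + 48.309)² = 93.3898501018²
eq2: (x − 41.028)² + (y − 25.791)² = 18.2865539152²
eq3: (x + 4.588)² + (y + 48.229)² = 101.9775426560²
eq1−eq3, eq1−eq2 (x²,y² cancel):
  -58.380·x + 0.160·y = -2269.686804
  32.852·x + 148.200·y = 7796.720628
det = -58.380·148.200 − 0.160·32.852 = -8657.172320
x = (-2269.686804·148.200 − 0.160·7796.720628) / -8657.172320 = 38.998307
y = (-58.380·7796.720628 − -2269.686804·32.852) / -8657.172320 = 43.964563
|P − Q| = √((38.998307 − 4.051)² + (43.964563 − 38.876)²) = 35.315828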